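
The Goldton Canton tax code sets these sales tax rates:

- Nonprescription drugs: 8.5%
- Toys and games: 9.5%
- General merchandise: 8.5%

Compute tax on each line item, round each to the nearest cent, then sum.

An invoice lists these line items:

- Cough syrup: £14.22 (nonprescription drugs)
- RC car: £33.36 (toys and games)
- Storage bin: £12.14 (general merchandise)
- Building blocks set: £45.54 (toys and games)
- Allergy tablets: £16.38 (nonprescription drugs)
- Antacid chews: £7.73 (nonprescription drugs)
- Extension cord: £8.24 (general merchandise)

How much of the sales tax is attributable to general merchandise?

Storage bin £12.14: general merchandise → 8.5% → £1.03
Extension cord £8.24: general merchandise → 8.5% → £0.70
Tax on general merchandise = £1.03 + £0.70 = £1.73

£1.73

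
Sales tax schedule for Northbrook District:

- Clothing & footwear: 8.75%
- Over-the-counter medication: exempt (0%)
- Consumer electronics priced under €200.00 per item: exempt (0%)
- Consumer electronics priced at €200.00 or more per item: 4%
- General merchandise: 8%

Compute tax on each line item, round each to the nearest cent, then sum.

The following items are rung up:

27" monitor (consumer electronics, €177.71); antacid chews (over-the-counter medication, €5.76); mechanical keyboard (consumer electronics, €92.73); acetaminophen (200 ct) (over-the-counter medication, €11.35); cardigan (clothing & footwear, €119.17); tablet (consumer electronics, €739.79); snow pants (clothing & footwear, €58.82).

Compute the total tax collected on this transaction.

27" monitor €177.71: consumer electronics, under €200.00 → 0% → €0.00
Antacid chews €5.76: over-the-counter medication → 0% → €0.00
Mechanical keyboard €92.73: consumer electronics, under €200.00 → 0% → €0.00
Acetaminophen (200 ct) €11.35: over-the-counter medication → 0% → €0.00
Cardigan €119.17: clothing & footwear → 8.75% → €10.43
Tablet €739.79: consumer electronics, €200.00 or more → 4% → €29.59
Snow pants €58.82: clothing & footwear → 8.75% → €5.15
Total tax = €10.43 + €29.59 + €5.15 = €45.17

€45.17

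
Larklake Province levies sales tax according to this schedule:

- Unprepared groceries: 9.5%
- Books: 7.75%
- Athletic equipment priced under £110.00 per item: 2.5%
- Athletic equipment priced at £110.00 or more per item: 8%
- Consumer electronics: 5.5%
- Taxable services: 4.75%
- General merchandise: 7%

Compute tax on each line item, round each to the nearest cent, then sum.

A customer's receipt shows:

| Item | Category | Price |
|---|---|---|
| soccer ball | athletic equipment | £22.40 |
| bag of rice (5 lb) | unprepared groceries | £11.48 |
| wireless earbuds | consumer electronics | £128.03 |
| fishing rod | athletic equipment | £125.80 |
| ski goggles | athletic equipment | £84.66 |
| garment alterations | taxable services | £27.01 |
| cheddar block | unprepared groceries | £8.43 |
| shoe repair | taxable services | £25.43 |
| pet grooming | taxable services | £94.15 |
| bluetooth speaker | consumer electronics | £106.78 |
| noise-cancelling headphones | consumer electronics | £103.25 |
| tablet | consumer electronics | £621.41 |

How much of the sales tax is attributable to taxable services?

Garment alterations £27.01: taxable services → 4.75% → £1.28
Shoe repair £25.43: taxable services → 4.75% → £1.21
Pet grooming £94.15: taxable services → 4.75% → £4.47
Tax on taxable services = £1.28 + £1.21 + £4.47 = £6.96

£6.96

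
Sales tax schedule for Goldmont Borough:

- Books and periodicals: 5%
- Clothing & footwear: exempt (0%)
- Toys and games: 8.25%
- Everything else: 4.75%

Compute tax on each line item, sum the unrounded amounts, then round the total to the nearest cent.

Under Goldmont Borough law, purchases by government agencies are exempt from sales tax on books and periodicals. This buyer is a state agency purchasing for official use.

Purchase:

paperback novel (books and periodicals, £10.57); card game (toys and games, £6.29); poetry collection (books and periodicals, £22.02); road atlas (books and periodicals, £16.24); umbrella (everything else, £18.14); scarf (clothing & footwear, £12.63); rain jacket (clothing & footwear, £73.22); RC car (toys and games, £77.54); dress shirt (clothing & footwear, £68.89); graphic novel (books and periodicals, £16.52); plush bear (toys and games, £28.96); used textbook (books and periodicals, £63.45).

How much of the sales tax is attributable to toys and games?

Card game £6.29: toys and games → 8.25% → £0.518925
RC car £77.54: toys and games → 8.25% → £6.39705
Plush bear £28.96: toys and games → 8.25% → £2.3892
Tax on toys and games: unrounded sum = £9.305175 → £9.31

£9.31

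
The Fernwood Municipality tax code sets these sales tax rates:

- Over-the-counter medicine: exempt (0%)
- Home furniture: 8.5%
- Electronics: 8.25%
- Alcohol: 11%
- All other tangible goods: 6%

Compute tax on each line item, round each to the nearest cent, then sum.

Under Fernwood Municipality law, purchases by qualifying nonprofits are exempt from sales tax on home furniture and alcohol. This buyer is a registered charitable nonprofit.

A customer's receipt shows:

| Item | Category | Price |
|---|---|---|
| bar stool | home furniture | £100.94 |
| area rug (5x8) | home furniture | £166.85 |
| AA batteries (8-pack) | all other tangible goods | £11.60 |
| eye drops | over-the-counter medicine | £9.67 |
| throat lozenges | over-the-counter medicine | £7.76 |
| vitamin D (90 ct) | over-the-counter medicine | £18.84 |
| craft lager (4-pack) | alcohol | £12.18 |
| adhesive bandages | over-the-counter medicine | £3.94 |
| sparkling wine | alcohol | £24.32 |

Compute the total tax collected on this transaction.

£0.70

Bar stool £100.94: home furniture, buyer-exempt → 0% → £0.00
Area rug (5x8) £166.85: home furniture, buyer-exempt → 0% → £0.00
AA batteries (8-pack) £11.60: all other tangible goods → 6% → £0.70
Eye drops £9.67: over-the-counter medicine → 0% → £0.00
Throat lozenges £7.76: over-the-counter medicine → 0% → £0.00
Vitamin D (90 ct) £18.84: over-the-counter medicine → 0% → £0.00
Craft lager (4-pack) £12.18: alcohol, buyer-exempt → 0% → £0.00
Adhesive bandages £3.94: over-the-counter medicine → 0% → £0.00
Sparkling wine £24.32: alcohol, buyer-exempt → 0% → £0.00
Total tax = £0.70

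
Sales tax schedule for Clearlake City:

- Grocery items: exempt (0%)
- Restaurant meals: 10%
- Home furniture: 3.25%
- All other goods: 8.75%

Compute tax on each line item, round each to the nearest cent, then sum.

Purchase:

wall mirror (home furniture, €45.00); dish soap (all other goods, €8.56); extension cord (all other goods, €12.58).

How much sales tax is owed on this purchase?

Wall mirror €45.00: home furniture → 3.25% → €1.46
Dish soap €8.56: all other goods → 8.75% → €0.75
Extension cord €12.58: all other goods → 8.75% → €1.10
Total tax = €1.46 + €0.75 + €1.10 = €3.31

€3.31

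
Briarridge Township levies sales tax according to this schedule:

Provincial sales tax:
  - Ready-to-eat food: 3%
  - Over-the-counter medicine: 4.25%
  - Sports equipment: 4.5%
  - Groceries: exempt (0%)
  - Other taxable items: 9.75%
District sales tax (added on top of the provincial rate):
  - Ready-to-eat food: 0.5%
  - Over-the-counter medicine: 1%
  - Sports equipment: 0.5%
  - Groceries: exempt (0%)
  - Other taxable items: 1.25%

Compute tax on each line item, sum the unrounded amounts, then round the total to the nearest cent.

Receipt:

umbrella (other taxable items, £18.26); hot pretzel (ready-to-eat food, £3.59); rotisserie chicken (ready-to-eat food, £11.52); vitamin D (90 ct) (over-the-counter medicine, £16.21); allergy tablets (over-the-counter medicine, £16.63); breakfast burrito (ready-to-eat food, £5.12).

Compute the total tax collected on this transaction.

£4.44

Umbrella £18.26: other taxable items → 9.75% + 1.25% district = 11% → £2.0086
Hot pretzel £3.59: ready-to-eat food → 3% + 0.5% district = 3.5% → £0.12565
Rotisserie chicken £11.52: ready-to-eat food → 3% + 0.5% district = 3.5% → £0.4032
Vitamin D (90 ct) £16.21: over-the-counter medicine → 4.25% + 1% district = 5.25% → £0.851025
Allergy tablets £16.63: over-the-counter medicine → 4.25% + 1% district = 5.25% → £0.873075
Breakfast burrito £5.12: ready-to-eat food → 3% + 0.5% district = 3.5% → £0.1792
Unrounded tax sum = £4.44075 → £4.44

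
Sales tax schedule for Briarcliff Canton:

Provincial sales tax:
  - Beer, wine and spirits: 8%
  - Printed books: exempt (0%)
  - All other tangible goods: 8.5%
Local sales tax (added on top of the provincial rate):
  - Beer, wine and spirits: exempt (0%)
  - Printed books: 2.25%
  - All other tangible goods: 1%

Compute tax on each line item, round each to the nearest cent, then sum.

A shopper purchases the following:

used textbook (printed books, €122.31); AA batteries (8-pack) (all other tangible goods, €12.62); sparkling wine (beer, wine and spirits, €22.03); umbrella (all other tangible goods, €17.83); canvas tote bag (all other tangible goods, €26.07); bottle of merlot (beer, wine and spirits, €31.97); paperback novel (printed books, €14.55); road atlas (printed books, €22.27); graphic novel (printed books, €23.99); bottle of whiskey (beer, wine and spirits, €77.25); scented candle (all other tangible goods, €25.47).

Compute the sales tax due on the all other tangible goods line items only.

AA batteries (8-pack) €12.62: all other tangible goods → 8.5% + 1% local = 9.5% → €1.20
Umbrella €17.83: all other tangible goods → 8.5% + 1% local = 9.5% → €1.69
Canvas tote bag €26.07: all other tangible goods → 8.5% + 1% local = 9.5% → €2.48
Scented candle €25.47: all other tangible goods → 8.5% + 1% local = 9.5% → €2.42
Tax on all other tangible goods = €1.20 + €1.69 + €2.48 + €2.42 = €7.79

€7.79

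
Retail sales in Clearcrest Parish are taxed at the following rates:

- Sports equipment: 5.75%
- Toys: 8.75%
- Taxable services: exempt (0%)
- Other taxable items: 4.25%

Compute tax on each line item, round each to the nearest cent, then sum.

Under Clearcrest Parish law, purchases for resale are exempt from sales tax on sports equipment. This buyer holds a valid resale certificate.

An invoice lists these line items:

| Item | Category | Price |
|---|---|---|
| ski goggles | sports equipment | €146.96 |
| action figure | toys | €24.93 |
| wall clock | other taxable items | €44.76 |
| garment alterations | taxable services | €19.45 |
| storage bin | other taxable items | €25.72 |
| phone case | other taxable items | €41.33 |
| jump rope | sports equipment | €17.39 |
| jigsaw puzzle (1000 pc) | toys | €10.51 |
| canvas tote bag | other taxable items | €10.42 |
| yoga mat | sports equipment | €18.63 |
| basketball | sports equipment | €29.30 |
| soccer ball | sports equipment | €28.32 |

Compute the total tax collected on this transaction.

Ski goggles €146.96: sports equipment, buyer-exempt → 0% → €0.00
Action figure €24.93: toys → 8.75% → €2.18
Wall clock €44.76: other taxable items → 4.25% → €1.90
Garment alterations €19.45: taxable services → 0% → €0.00
Storage bin €25.72: other taxable items → 4.25% → €1.09
Phone case €41.33: other taxable items → 4.25% → €1.76
Jump rope €17.39: sports equipment, buyer-exempt → 0% → €0.00
Jigsaw puzzle (1000 pc) €10.51: toys → 8.75% → €0.92
Canvas tote bag €10.42: other taxable items → 4.25% → €0.44
Yoga mat €18.63: sports equipment, buyer-exempt → 0% → €0.00
Basketball €29.30: sports equipment, buyer-exempt → 0% → €0.00
Soccer ball €28.32: sports equipment, buyer-exempt → 0% → €0.00
Total tax = €2.18 + €1.90 + €1.09 + €1.76 + €0.92 + €0.44 = €8.29

€8.29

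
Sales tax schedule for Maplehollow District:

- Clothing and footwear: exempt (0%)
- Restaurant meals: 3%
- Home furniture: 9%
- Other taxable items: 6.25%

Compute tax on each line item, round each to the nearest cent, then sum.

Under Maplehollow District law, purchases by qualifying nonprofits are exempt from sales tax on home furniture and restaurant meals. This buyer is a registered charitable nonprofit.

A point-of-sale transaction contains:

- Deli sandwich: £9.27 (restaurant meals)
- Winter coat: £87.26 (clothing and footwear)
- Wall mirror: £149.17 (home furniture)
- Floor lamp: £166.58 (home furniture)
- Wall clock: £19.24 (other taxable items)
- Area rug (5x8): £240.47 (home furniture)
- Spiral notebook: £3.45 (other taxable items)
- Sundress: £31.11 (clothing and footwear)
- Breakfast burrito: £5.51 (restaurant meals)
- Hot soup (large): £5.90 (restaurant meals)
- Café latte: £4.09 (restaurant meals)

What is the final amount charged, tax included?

Deli sandwich £9.27: restaurant meals, buyer-exempt → 0% → £0.00
Winter coat £87.26: clothing and footwear → 0% → £0.00
Wall mirror £149.17: home furniture, buyer-exempt → 0% → £0.00
Floor lamp £166.58: home furniture, buyer-exempt → 0% → £0.00
Wall clock £19.24: other taxable items → 6.25% → £1.20
Area rug (5x8) £240.47: home furniture, buyer-exempt → 0% → £0.00
Spiral notebook £3.45: other taxable items → 6.25% → £0.22
Sundress £31.11: clothing and footwear → 0% → £0.00
Breakfast burrito £5.51: restaurant meals, buyer-exempt → 0% → £0.00
Hot soup (large) £5.90: restaurant meals, buyer-exempt → 0% → £0.00
Café latte £4.09: restaurant meals, buyer-exempt → 0% → £0.00
Subtotal = £722.05; tax = £1.42; total due = £723.47

£723.47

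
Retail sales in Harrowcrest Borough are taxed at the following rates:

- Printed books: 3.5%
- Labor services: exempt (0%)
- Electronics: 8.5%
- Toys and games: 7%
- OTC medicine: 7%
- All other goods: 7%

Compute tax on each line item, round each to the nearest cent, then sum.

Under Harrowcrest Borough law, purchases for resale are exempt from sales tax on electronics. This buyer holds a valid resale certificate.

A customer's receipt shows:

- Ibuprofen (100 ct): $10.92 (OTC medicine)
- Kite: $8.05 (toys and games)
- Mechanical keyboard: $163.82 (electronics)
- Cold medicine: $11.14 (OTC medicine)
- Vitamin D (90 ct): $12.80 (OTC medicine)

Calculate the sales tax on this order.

Ibuprofen (100 ct) $10.92: OTC medicine → 7% → $0.76
Kite $8.05: toys and games → 7% → $0.56
Mechanical keyboard $163.82: electronics, buyer-exempt → 0% → $0.00
Cold medicine $11.14: OTC medicine → 7% → $0.78
Vitamin D (90 ct) $12.80: OTC medicine → 7% → $0.90
Total tax = $0.76 + $0.56 + $0.78 + $0.90 = $3.00

$3.00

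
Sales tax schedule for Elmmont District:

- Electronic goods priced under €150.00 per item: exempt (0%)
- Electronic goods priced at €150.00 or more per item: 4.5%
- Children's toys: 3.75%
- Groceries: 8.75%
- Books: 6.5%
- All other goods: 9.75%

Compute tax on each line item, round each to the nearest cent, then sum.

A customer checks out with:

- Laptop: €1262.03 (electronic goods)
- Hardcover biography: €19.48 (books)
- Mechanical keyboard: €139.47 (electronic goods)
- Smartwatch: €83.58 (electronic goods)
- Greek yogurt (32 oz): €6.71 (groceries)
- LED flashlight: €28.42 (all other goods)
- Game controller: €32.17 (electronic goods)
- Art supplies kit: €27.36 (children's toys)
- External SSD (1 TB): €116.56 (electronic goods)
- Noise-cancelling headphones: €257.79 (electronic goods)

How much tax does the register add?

Laptop €1262.03: electronic goods, €150.00 or more → 4.5% → €56.79
Hardcover biography €19.48: books → 6.5% → €1.27
Mechanical keyboard €139.47: electronic goods, under €150.00 → 0% → €0.00
Smartwatch €83.58: electronic goods, under €150.00 → 0% → €0.00
Greek yogurt (32 oz) €6.71: groceries → 8.75% → €0.59
LED flashlight €28.42: all other goods → 9.75% → €2.77
Game controller €32.17: electronic goods, under €150.00 → 0% → €0.00
Art supplies kit €27.36: children's toys → 3.75% → €1.03
External SSD (1 TB) €116.56: electronic goods, under €150.00 → 0% → €0.00
Noise-cancelling headphones €257.79: electronic goods, €150.00 or more → 4.5% → €11.60
Total tax = €56.79 + €1.27 + €0.59 + €2.77 + €1.03 + €11.60 = €74.05

€74.05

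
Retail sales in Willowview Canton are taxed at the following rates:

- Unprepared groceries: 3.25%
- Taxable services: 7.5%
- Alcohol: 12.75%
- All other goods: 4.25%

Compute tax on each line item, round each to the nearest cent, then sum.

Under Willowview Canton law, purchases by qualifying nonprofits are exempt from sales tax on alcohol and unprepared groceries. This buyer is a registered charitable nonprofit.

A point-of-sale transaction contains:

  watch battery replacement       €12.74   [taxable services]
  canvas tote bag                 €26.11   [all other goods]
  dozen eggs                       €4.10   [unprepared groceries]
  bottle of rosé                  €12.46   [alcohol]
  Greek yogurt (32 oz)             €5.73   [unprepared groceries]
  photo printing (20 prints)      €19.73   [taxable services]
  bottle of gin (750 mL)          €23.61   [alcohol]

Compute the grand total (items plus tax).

Watch battery replacement €12.74: taxable services → 7.5% → €0.96
Canvas tote bag €26.11: all other goods → 4.25% → €1.11
Dozen eggs €4.10: unprepared groceries, buyer-exempt → 0% → €0.00
Bottle of rosé €12.46: alcohol, buyer-exempt → 0% → €0.00
Greek yogurt (32 oz) €5.73: unprepared groceries, buyer-exempt → 0% → €0.00
Photo printing (20 prints) €19.73: taxable services → 7.5% → €1.48
Bottle of gin (750 mL) €23.61: alcohol, buyer-exempt → 0% → €0.00
Subtotal = €104.48; tax = €3.55; total due = €108.03

€108.03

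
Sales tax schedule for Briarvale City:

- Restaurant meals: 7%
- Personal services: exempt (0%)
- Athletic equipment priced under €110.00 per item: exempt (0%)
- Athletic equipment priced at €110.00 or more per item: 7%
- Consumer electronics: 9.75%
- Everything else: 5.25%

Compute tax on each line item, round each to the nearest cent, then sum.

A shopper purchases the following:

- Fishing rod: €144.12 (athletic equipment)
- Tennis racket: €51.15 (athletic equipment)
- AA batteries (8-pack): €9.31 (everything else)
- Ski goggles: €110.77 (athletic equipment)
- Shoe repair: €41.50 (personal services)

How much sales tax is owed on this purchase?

Fishing rod €144.12: athletic equipment, €110.00 or more → 7% → €10.09
Tennis racket €51.15: athletic equipment, under €110.00 → 0% → €0.00
AA batteries (8-pack) €9.31: everything else → 5.25% → €0.49
Ski goggles €110.77: athletic equipment, €110.00 or more → 7% → €7.75
Shoe repair €41.50: personal services → 0% → €0.00
Total tax = €10.09 + €0.49 + €7.75 = €18.33

€18.33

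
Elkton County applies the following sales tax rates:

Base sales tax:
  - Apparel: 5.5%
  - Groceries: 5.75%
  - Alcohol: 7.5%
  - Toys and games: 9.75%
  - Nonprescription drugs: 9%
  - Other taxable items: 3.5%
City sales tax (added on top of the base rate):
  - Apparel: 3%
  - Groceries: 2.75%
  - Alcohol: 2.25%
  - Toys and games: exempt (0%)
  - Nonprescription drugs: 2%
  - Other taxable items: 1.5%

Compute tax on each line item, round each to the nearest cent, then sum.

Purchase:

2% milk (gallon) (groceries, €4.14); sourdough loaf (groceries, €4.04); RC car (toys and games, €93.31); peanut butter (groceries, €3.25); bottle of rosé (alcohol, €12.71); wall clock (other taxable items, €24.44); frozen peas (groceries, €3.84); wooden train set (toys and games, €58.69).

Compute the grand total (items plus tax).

€223.00

2% milk (gallon) €4.14: groceries → 5.75% + 2.75% city = 8.5% → €0.35
Sourdough loaf €4.04: groceries → 5.75% + 2.75% city = 8.5% → €0.34
RC car €93.31: toys and games → 9.75% + 0% city = 9.75% → €9.10
Peanut butter €3.25: groceries → 5.75% + 2.75% city = 8.5% → €0.28
Bottle of rosé €12.71: alcohol → 7.5% + 2.25% city = 9.75% → €1.24
Wall clock €24.44: other taxable items → 3.5% + 1.5% city = 5% → €1.22
Frozen peas €3.84: groceries → 5.75% + 2.75% city = 8.5% → €0.33
Wooden train set €58.69: toys and games → 9.75% + 0% city = 9.75% → €5.72
Subtotal = €204.42; tax = €18.58; total due = €223.00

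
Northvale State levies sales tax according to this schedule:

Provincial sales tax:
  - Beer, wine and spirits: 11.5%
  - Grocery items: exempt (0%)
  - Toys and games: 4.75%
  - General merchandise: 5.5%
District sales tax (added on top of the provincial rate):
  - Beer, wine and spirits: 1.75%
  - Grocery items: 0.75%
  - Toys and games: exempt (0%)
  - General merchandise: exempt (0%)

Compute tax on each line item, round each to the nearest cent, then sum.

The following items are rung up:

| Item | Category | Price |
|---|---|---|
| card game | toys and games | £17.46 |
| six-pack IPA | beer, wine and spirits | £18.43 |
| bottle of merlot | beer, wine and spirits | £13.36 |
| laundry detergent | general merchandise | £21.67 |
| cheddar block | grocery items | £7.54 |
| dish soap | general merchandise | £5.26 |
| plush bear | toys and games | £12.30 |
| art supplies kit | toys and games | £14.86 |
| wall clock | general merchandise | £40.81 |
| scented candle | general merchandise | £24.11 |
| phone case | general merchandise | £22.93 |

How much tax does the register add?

Card game £17.46: toys and games → 4.75% + 0% district = 4.75% → £0.83
Six-pack IPA £18.43: beer, wine and spirits → 11.5% + 1.75% district = 13.25% → £2.44
Bottle of merlot £13.36: beer, wine and spirits → 11.5% + 1.75% district = 13.25% → £1.77
Laundry detergent £21.67: general merchandise → 5.5% + 0% district = 5.5% → £1.19
Cheddar block £7.54: grocery items → 0% + 0.75% district = 0.75% → £0.06
Dish soap £5.26: general merchandise → 5.5% + 0% district = 5.5% → £0.29
Plush bear £12.30: toys and games → 4.75% + 0% district = 4.75% → £0.58
Art supplies kit £14.86: toys and games → 4.75% + 0% district = 4.75% → £0.71
Wall clock £40.81: general merchandise → 5.5% + 0% district = 5.5% → £2.24
Scented candle £24.11: general merchandise → 5.5% + 0% district = 5.5% → £1.33
Phone case £22.93: general merchandise → 5.5% + 0% district = 5.5% → £1.26
Total tax = £0.83 + £2.44 + £1.77 + £1.19 + £0.06 + £0.29 + £0.58 + £0.71 + £2.24 + £1.33 + £1.26 = £12.70

£12.70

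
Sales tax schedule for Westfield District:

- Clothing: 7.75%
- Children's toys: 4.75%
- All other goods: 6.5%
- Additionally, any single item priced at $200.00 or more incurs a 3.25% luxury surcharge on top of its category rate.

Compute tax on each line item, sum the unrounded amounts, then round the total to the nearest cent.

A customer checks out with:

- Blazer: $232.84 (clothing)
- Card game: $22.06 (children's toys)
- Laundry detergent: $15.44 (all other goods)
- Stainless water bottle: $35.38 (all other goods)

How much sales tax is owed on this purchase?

Blazer $232.84: clothing → 7.75% + 3.25% surcharge = 11% → $25.6124
Card game $22.06: children's toys → 4.75% → $1.04785
Laundry detergent $15.44: all other goods → 6.5% → $1.0036
Stainless water bottle $35.38: all other goods → 6.5% → $2.2997
Unrounded tax sum = $29.96355 → $29.96

$29.96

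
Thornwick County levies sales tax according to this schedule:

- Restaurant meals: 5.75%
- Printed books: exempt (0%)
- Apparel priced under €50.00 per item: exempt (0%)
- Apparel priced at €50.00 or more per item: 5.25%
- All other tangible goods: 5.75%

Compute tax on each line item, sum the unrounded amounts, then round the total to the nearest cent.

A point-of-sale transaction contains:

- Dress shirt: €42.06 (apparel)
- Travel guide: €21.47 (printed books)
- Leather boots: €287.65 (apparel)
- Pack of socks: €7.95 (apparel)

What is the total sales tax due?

Dress shirt €42.06: apparel, under €50.00 → 0% → €0.00
Travel guide €21.47: printed books → 0% → €0.00
Leather boots €287.65: apparel, €50.00 or more → 5.25% → €15.101625
Pack of socks €7.95: apparel, under €50.00 → 0% → €0.00
Unrounded tax sum = €15.101625 → €15.10

€15.10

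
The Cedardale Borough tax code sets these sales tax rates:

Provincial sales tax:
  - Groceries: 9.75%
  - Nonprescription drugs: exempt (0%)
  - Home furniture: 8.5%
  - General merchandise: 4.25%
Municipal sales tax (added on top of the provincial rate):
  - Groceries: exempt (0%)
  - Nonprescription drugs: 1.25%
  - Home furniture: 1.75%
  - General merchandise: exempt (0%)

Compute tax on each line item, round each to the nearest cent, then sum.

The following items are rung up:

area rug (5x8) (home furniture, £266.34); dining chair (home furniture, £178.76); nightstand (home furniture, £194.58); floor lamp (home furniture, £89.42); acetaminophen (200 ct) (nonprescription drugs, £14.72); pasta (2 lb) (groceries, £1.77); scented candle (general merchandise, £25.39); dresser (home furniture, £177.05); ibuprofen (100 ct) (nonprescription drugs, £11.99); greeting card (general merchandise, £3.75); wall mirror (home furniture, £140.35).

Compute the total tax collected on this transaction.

£109.01

Area rug (5x8) £266.34: home furniture → 8.5% + 1.75% municipal = 10.25% → £27.30
Dining chair £178.76: home furniture → 8.5% + 1.75% municipal = 10.25% → £18.32
Nightstand £194.58: home furniture → 8.5% + 1.75% municipal = 10.25% → £19.94
Floor lamp £89.42: home furniture → 8.5% + 1.75% municipal = 10.25% → £9.17
Acetaminophen (200 ct) £14.72: nonprescription drugs → 0% + 1.25% municipal = 1.25% → £0.18
Pasta (2 lb) £1.77: groceries → 9.75% + 0% municipal = 9.75% → £0.17
Scented candle £25.39: general merchandise → 4.25% + 0% municipal = 4.25% → £1.08
Dresser £177.05: home furniture → 8.5% + 1.75% municipal = 10.25% → £18.15
Ibuprofen (100 ct) £11.99: nonprescription drugs → 0% + 1.25% municipal = 1.25% → £0.15
Greeting card £3.75: general merchandise → 4.25% + 0% municipal = 4.25% → £0.16
Wall mirror £140.35: home furniture → 8.5% + 1.75% municipal = 10.25% → £14.39
Total tax = £27.30 + £18.32 + £19.94 + £9.17 + £0.18 + £0.17 + £1.08 + £18.15 + £0.15 + £0.16 + £14.39 = £109.01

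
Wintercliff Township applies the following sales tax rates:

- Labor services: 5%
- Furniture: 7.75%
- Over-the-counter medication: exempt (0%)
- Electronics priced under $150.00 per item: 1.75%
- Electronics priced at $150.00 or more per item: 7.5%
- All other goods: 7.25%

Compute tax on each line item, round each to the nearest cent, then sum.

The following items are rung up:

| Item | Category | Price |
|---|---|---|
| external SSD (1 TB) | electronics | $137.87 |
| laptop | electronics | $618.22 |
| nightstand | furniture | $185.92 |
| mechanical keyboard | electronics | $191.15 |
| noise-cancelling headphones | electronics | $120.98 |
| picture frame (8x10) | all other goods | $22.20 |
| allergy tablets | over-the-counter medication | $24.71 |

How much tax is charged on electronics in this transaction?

$65.24

External SSD (1 TB) $137.87: electronics, under $150.00 → 1.75% → $2.41
Laptop $618.22: electronics, $150.00 or more → 7.5% → $46.37
Mechanical keyboard $191.15: electronics, $150.00 or more → 7.5% → $14.34
Noise-cancelling headphones $120.98: electronics, under $150.00 → 1.75% → $2.12
Tax on electronics = $2.41 + $46.37 + $14.34 + $2.12 = $65.24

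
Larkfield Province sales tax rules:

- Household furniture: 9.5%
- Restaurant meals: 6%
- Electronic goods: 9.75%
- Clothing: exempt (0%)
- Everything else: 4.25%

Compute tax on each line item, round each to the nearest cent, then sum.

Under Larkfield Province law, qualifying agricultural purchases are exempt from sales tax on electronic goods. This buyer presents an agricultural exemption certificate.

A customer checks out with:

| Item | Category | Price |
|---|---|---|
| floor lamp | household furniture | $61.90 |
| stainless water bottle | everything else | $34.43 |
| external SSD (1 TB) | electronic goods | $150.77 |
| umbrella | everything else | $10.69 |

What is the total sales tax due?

$7.79

Floor lamp $61.90: household furniture → 9.5% → $5.88
Stainless water bottle $34.43: everything else → 4.25% → $1.46
External SSD (1 TB) $150.77: electronic goods, buyer-exempt → 0% → $0.00
Umbrella $10.69: everything else → 4.25% → $0.45
Total tax = $5.88 + $1.46 + $0.45 = $7.79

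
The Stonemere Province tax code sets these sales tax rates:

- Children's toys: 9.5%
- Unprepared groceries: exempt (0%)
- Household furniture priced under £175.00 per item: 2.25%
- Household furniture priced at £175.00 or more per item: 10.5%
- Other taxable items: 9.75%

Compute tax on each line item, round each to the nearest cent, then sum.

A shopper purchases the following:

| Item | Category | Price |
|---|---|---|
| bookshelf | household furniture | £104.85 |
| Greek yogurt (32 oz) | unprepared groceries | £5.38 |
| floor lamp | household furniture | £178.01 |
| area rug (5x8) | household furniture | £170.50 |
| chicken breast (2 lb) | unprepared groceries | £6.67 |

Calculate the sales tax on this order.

£24.89

Bookshelf £104.85: household furniture, under £175.00 → 2.25% → £2.36
Greek yogurt (32 oz) £5.38: unprepared groceries → 0% → £0.00
Floor lamp £178.01: household furniture, £175.00 or more → 10.5% → £18.69
Area rug (5x8) £170.50: household furniture, under £175.00 → 2.25% → £3.84
Chicken breast (2 lb) £6.67: unprepared groceries → 0% → £0.00
Total tax = £2.36 + £18.69 + £3.84 = £24.89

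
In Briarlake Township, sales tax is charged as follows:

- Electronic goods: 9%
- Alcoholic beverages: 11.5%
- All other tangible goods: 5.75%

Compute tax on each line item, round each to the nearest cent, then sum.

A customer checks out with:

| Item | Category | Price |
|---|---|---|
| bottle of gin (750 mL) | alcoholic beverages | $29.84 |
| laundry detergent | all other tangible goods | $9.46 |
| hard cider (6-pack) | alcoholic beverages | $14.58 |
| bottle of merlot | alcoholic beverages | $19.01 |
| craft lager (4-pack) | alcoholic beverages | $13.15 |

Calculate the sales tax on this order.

$9.35

Bottle of gin (750 mL) $29.84: alcoholic beverages → 11.5% → $3.43
Laundry detergent $9.46: all other tangible goods → 5.75% → $0.54
Hard cider (6-pack) $14.58: alcoholic beverages → 11.5% → $1.68
Bottle of merlot $19.01: alcoholic beverages → 11.5% → $2.19
Craft lager (4-pack) $13.15: alcoholic beverages → 11.5% → $1.51
Total tax = $3.43 + $0.54 + $1.68 + $2.19 + $1.51 = $9.35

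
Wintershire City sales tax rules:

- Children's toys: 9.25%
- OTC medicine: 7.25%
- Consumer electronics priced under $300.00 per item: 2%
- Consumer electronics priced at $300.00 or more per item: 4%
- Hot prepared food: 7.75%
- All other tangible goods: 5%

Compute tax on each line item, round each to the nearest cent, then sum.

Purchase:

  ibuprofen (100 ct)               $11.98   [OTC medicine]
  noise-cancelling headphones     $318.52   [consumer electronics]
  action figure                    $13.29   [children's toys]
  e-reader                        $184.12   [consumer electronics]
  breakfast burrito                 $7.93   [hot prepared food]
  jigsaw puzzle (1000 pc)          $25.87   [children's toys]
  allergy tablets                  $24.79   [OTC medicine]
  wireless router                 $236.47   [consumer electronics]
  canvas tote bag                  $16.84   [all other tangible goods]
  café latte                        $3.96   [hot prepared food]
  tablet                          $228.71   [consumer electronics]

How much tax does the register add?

$33.77

Ibuprofen (100 ct) $11.98: OTC medicine → 7.25% → $0.87
Noise-cancelling headphones $318.52: consumer electronics, $300.00 or more → 4% → $12.74
Action figure $13.29: children's toys → 9.25% → $1.23
E-reader $184.12: consumer electronics, under $300.00 → 2% → $3.68
Breakfast burrito $7.93: hot prepared food → 7.75% → $0.61
Jigsaw puzzle (1000 pc) $25.87: children's toys → 9.25% → $2.39
Allergy tablets $24.79: OTC medicine → 7.25% → $1.80
Wireless router $236.47: consumer electronics, under $300.00 → 2% → $4.73
Canvas tote bag $16.84: all other tangible goods → 5% → $0.84
Café latte $3.96: hot prepared food → 7.75% → $0.31
Tablet $228.71: consumer electronics, under $300.00 → 2% → $4.57
Total tax = $0.87 + $12.74 + $1.23 + $3.68 + $0.61 + $2.39 + $1.80 + $4.73 + $0.84 + $0.31 + $4.57 = $33.77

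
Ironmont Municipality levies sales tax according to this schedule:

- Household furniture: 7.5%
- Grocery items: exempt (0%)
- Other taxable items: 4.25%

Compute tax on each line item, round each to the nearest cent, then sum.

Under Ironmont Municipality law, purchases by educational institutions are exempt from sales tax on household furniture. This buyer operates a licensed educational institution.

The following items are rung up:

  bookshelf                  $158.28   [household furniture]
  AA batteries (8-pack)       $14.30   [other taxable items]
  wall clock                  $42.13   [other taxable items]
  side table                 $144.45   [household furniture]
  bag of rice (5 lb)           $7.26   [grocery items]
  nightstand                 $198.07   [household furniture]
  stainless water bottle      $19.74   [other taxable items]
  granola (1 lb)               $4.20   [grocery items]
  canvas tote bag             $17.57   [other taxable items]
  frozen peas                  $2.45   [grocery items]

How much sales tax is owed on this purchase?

$3.99

Bookshelf $158.28: household furniture, buyer-exempt → 0% → $0.00
AA batteries (8-pack) $14.30: other taxable items → 4.25% → $0.61
Wall clock $42.13: other taxable items → 4.25% → $1.79
Side table $144.45: household furniture, buyer-exempt → 0% → $0.00
Bag of rice (5 lb) $7.26: grocery items → 0% → $0.00
Nightstand $198.07: household furniture, buyer-exempt → 0% → $0.00
Stainless water bottle $19.74: other taxable items → 4.25% → $0.84
Granola (1 lb) $4.20: grocery items → 0% → $0.00
Canvas tote bag $17.57: other taxable items → 4.25% → $0.75
Frozen peas $2.45: grocery items → 0% → $0.00
Total tax = $0.61 + $1.79 + $0.84 + $0.75 = $3.99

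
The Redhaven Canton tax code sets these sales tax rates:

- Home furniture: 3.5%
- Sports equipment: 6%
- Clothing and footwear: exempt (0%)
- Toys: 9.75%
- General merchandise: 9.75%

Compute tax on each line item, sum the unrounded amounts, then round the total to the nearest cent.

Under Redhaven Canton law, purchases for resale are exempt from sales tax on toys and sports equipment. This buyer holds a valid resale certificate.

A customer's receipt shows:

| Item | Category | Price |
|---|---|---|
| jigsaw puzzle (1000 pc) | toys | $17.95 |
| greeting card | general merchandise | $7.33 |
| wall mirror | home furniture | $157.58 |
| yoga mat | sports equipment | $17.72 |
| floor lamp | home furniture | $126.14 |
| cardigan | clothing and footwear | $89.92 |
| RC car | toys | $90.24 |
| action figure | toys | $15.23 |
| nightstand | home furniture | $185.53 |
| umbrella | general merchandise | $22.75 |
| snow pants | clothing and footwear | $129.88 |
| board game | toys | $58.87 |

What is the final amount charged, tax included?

Jigsaw puzzle (1000 pc) $17.95: toys, buyer-exempt → 0% → $0.00
Greeting card $7.33: general merchandise → 9.75% → $0.714675
Wall mirror $157.58: home furniture → 3.5% → $5.5153
Yoga mat $17.72: sports equipment, buyer-exempt → 0% → $0.00
Floor lamp $126.14: home furniture → 3.5% → $4.4149
Cardigan $89.92: clothing and footwear → 0% → $0.00
RC car $90.24: toys, buyer-exempt → 0% → $0.00
Action figure $15.23: toys, buyer-exempt → 0% → $0.00
Nightstand $185.53: home furniture → 3.5% → $6.49355
Umbrella $22.75: general merchandise → 9.75% → $2.218125
Snow pants $129.88: clothing and footwear → 0% → $0.00
Board game $58.87: toys, buyer-exempt → 0% → $0.00
Subtotal = $919.14; unrounded tax = $19.35655 → $19.36; total due = $938.50

$938.50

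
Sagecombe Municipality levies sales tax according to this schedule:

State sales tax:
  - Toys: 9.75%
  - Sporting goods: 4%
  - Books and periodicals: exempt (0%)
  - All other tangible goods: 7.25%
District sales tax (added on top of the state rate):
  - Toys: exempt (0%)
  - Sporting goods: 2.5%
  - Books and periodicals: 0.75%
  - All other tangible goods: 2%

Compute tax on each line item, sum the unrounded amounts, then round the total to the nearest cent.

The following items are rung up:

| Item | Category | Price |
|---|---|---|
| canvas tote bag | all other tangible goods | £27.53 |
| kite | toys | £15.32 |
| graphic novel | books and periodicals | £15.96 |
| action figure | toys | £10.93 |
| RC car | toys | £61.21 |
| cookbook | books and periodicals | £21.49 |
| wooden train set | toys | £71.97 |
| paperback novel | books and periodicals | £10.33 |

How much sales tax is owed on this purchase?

£18.45

Canvas tote bag £27.53: all other tangible goods → 7.25% + 2% district = 9.25% → £2.546525
Kite £15.32: toys → 9.75% + 0% district = 9.75% → £1.4937
Graphic novel £15.96: books and periodicals → 0% + 0.75% district = 0.75% → £0.1197
Action figure £10.93: toys → 9.75% + 0% district = 9.75% → £1.065675
RC car £61.21: toys → 9.75% + 0% district = 9.75% → £5.967975
Cookbook £21.49: books and periodicals → 0% + 0.75% district = 0.75% → £0.161175
Wooden train set £71.97: toys → 9.75% + 0% district = 9.75% → £7.017075
Paperback novel £10.33: books and periodicals → 0% + 0.75% district = 0.75% → £0.077475
Unrounded tax sum = £18.4493 → £18.45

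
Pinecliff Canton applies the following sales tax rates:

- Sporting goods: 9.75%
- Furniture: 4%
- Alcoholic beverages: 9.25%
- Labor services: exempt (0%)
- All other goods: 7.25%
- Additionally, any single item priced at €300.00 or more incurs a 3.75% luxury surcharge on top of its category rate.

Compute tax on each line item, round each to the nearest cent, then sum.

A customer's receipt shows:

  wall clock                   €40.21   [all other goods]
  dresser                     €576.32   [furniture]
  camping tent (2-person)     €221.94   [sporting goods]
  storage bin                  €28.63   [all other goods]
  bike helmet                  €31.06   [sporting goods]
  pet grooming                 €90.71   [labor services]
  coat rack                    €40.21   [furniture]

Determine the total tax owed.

Wall clock €40.21: all other goods → 7.25% → €2.92
Dresser €576.32: furniture → 4% + 3.75% surcharge = 7.75% → €44.66
Camping tent (2-person) €221.94: sporting goods → 9.75% → €21.64
Storage bin €28.63: all other goods → 7.25% → €2.08
Bike helmet €31.06: sporting goods → 9.75% → €3.03
Pet grooming €90.71: labor services → 0% → €0.00
Coat rack €40.21: furniture → 4% → €1.61
Total tax = €2.92 + €44.66 + €21.64 + €2.08 + €3.03 + €1.61 = €75.94

€75.94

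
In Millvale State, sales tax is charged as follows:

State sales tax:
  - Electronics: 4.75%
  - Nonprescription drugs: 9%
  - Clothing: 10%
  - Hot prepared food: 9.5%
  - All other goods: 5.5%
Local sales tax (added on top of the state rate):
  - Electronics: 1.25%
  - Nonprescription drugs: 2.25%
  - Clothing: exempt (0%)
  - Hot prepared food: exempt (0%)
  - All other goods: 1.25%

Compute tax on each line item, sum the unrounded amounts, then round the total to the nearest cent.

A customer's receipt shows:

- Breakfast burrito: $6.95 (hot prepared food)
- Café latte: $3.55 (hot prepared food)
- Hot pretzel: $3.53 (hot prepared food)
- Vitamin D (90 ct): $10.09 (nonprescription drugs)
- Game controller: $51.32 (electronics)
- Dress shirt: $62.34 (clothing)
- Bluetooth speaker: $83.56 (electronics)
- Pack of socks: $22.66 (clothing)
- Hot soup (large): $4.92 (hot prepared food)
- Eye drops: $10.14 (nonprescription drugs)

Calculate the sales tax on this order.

Breakfast burrito $6.95: hot prepared food → 9.5% + 0% local = 9.5% → $0.66025
Café latte $3.55: hot prepared food → 9.5% + 0% local = 9.5% → $0.33725
Hot pretzel $3.53: hot prepared food → 9.5% + 0% local = 9.5% → $0.33535
Vitamin D (90 ct) $10.09: nonprescription drugs → 9% + 2.25% local = 11.25% → $1.135125
Game controller $51.32: electronics → 4.75% + 1.25% local = 6% → $3.0792
Dress shirt $62.34: clothing → 10% + 0% local = 10% → $6.234
Bluetooth speaker $83.56: electronics → 4.75% + 1.25% local = 6% → $5.0136
Pack of socks $22.66: clothing → 10% + 0% local = 10% → $2.266
Hot soup (large) $4.92: hot prepared food → 9.5% + 0% local = 9.5% → $0.4674
Eye drops $10.14: nonprescription drugs → 9% + 2.25% local = 11.25% → $1.14075
Unrounded tax sum = $20.668925 → $20.67

$20.67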